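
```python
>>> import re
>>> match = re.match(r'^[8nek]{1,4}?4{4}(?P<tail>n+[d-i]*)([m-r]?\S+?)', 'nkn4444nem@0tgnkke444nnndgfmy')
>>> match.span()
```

(0, 11)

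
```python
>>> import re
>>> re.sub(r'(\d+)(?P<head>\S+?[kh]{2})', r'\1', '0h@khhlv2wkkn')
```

'0hlv2n'

A `+?`/`*?`/`{m,n}?` starts at its minimum and grows only as far as needed for what follows to match.
The replacement refers to a captured group, so each match is rewritten using its own captured text.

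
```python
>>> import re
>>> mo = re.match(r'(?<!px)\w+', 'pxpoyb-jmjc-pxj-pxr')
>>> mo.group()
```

With `match`, the pattern is implicitly anchored at the beginning.
The match spans [0:6] → 'pxpoyb'.

'pxpoyb'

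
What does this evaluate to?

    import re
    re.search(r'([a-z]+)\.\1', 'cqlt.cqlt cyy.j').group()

'cqlt.cqlt'

`\1` has to match the exact text group 1 already captured.
`re.search` tries every starting position until one works.
The match spans [0:9] → 'cqlt.cqlt'.
Captured: group 1 = 'cqlt'.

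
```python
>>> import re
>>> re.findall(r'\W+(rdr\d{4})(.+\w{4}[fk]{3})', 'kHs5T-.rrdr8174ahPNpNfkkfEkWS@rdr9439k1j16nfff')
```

Pattern: one or more of a non-word character; then the literal 'rdr', then exactly 4 of a digit (captured); then one or more of any character, then exactly 4 of a word character, then exactly 3 of one of [fk] (captured).
2 groups means the one result is a tuple of 2 captured strings — 1 here.

[('rdr9439', 'k1j16nfff')]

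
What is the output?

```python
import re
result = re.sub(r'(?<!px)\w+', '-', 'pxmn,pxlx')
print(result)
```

A negative assertion filters positions out without eating any characters.
Matches: at [0:4] → 'pxmn'; at [5:9] → 'pxlx'.
Each match is replaced by '-'.

-,-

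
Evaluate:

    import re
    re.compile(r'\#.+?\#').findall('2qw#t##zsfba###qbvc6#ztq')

With the lazy modifier that quantifier settles for the fewest repetitions that let the rest of the pattern succeed (the atoms after it are unaffected and can still be greedy).
With no groups in the pattern, `findall` gives back each whole match — 3 here.

['#t#', '#zsfba#', '##qbvc6#']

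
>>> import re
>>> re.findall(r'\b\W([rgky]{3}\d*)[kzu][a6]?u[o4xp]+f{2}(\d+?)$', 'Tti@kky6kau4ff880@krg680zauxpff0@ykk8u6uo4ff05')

[('ykk8', '05')]

The pattern matches a word boundary (`\b`, zero-width); then a non-word character; then exactly 3 of one of [rgky], then zero or more of a digit (captured); then one of [kzu], then optionally one of [a6], then the literal 'u'; then one or more of one of [o4xp], then exactly 2 of the literal 'f'; then one or more of a digit (lazy) (captured); then anchored at the end.
2 groups means the one result is a tuple of 2 captured strings — 1 here.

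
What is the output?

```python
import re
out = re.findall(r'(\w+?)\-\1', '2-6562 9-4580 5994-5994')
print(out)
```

`\1` is not a pattern — it's the concrete string captured by group 1, re-applied verbatim.
`findall` collects group 1 from the one match (1 total).

['5994']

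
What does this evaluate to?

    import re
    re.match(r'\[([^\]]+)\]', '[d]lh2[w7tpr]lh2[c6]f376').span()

`re.match` won't scan ahead — the pattern has to work from the very first character.
The match spans [0:3] → '[d]'.
Captured: group 1 = 'd'.

(0, 3)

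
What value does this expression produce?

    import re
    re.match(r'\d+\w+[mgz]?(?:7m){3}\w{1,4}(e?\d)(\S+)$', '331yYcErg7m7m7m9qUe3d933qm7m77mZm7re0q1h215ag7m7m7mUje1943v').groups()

('9', '43v')

The pattern matches one or more of a digit, then one or more of a word character; then optionally one of [mgz], then the literal '7m' repeated 3 times, then 1 to 4 of a word character; then optionally a literal 'e', then a digit (captured); then one or more of a non-whitespace character (captured); then anchored at the end.
`match` is anchored at position 0; if the pattern doesn't fit there, it returns None.
The match spans [0:59] → '331yYcErg7m7m7m9qUe3d933qm7m77mZm7re0q1h215ag7m7m7mUje1943v'.
Captured: group 1 = '9', group 2 = '43v'.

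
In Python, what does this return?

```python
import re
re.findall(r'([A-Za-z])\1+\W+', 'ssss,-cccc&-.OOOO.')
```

`\1` is not a pattern — it's the concrete string captured by group 1, re-applied verbatim.
Scanning left to right: at [0:6] match 'ssss,-', group 1 = 's'; at [6:13] match 'cccc&-.', group 1 = 'c'; at [13:18] match 'OOOO.', group 1 = 'O'.
`findall` collects group 1 from each match (3 total).

['s', 'c', 'O']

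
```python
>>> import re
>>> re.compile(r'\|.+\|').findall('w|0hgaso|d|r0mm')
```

No capturing groups, so `findall` returns the 1 full match string.

['|0hgaso|d|']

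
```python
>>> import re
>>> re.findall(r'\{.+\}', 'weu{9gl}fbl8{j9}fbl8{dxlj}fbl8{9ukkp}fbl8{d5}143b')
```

['{9gl}fbl8{j9}fbl8{dxlj}fbl8{9ukkp}fbl8{d5}']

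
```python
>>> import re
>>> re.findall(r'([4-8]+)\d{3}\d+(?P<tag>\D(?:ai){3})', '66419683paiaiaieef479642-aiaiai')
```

[('664', 'paiaiai'), ('47', '-aiaiai')]

This matches one or more of a character in [4-8] (captured); then exactly 3 of a digit, then one or more of a digit; then a non-digit, then the literal 'ai' repeated 3 times (captured as 'tag').
`findall` packs the 2 group values into a tuple for every match.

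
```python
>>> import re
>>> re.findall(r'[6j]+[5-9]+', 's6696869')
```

['6696869']

Pattern: one or more of one of [6j]; then one or more of a character in [5-9].
Scanning left to right: at [1:8] → '6696869'.
With no groups in the pattern, `findall` gives back each whole match — 1 here.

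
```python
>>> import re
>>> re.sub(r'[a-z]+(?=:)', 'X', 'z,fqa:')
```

The `(?=…)`/`(?<=…)` assertion just peeks at neighbouring text; it doesn't advance the match position.
Matches: at [2:5] → 'fqa'.
Each match is replaced by 'X'.

'z,X:'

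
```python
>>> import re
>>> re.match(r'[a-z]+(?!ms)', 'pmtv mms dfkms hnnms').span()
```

(0, 4)

The negative lookaround is zero-width — it rules out positions where the adjacent text would match, without consuming anything.
With `match`, the pattern is implicitly anchored at the beginning.
The match spans [0:4] → 'pmtv'.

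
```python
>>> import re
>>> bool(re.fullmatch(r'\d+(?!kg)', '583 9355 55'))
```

False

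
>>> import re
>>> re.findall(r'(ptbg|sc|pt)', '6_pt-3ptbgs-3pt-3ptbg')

['pt', 'ptbg', 'pt', 'ptbg']

Alternation isn't longest-match — the leftmost alternative that fits at this position is chosen.
Walking the string: at [2:4] match 'pt', group 1 = 'pt'; at [6:10] match 'ptbg', group 1 = 'ptbg'; at [13:15] match 'pt', group 1 = 'pt'; at [17:21] match 'ptbg', group 1 = 'ptbg'.
`findall` collects group 1 from each match (4 total).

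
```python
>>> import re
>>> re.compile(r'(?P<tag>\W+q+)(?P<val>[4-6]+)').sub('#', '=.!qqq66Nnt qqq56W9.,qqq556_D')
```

'#Nnt#W9#_D'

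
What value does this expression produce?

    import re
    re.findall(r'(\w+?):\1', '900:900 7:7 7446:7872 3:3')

['900', '7', '3']

After group 1 captures some text, `\1` only succeeds where that same text appears again.
Matches: at [0:7] match '900:900', group 1 = '900'; at [8:11] match '7:7', group 1 = '7'; at [22:25] match '3:3', group 1 = '3'.
`findall` collects group 1 from each match (3 total).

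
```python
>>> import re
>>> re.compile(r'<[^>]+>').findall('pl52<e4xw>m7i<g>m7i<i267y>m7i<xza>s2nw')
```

Scanning left to right: at [4:10] → '<e4xw>'; at [13:16] → '<g>'; at [19:26] → '<i267y>'; at [29:34] → '<xza>'.
With no groups in the pattern, `findall` gives back each whole match — 4 here.

['<e4xw>', '<g>', '<i267y>', '<xza>']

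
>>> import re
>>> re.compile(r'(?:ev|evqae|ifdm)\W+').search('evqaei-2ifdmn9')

None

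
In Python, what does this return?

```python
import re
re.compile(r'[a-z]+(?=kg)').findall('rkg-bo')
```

['r']

The lookaround is zero-width — it requires the adjacent text to match without consuming it, so the asserted text isn't part of the match.
Matches: at [0:1] → 'r'.
With no groups in the pattern, `findall` gives back each whole match — 1 here.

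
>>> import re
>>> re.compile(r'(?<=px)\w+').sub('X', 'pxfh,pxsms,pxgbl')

'pxX,pxX,pxX'

Because the assertion is zero-width, the text it checks is not consumed and won't appear in the result.
Each match is replaced by 'X'.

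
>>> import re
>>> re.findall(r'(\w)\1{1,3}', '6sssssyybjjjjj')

['s', 'y', 'j']

The backreference `\1` re-matches whatever the first group consumed, character for character.
Scanning left to right: at [1:5] match 'ssss', group 1 = 's'; at [6:8] match 'yy', group 1 = 'y'; at [9:13] match 'jjjj', group 1 = 'j'.
`findall` collects group 1 from each match (3 total).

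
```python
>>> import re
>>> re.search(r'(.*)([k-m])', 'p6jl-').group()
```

This matches zero or more of any character (captured); then a character in [k-m] (captured).
Unlike `match`, `search` isn't anchored — it looks for the pattern anywhere in the string.
The match spans [0:4] → 'p6jl'.
Captured: group 1 = 'p6j', group 2 = 'l'.

'p6jl'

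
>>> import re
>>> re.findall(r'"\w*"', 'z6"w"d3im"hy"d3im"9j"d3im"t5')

No capturing groups, so `findall` returns the 3 full match strings.

['"w"', '"hy"', '"9j"']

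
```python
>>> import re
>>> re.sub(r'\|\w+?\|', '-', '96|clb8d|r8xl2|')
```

'96-r8xl2|'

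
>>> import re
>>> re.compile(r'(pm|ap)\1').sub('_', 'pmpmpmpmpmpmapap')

'____'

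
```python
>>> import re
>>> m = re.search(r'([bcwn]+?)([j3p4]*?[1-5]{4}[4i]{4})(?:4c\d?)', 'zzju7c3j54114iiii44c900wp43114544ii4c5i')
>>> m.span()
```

(23, 38)

The match spans [23:38] → 'wp43114544ii4c5'.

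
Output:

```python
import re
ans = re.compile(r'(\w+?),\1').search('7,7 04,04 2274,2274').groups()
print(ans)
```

The match spans [0:3] → '7,7'.
Captured: group 1 = '7'.

('7',)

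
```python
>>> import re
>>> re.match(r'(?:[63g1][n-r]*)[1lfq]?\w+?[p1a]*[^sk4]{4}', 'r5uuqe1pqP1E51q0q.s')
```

`match` is anchored at position 0; if the pattern doesn't fit there, it returns None.
Here the string doesn't start with a match, so the call returns None.

None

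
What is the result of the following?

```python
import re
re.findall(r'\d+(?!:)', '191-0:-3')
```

['191', '3']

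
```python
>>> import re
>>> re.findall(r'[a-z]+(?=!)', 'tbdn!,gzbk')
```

The lookaround is zero-width — it requires the adjacent text to match without consuming it, so the asserted text isn't part of the match.
Since nothing is captured, `findall` lists the 1 matched substring directly.

['tbdn']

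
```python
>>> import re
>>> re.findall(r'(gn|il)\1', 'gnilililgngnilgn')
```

['il', 'gn']

`\1` is not a pattern — it's the concrete string captured by group 1, re-applied verbatim.
One capturing group, so `findall` returns just the captured substring from each match — 2 in all.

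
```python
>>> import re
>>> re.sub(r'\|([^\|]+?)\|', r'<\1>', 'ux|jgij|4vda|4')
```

Matches: at [2:8] → '|jgij|'.
Each match is replaced using the text its own group 1 captured.

'ux<jgij>4vda|4'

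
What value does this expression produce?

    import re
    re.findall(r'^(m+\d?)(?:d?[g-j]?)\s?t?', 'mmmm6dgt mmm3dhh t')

The pattern matches anchored at the start of the string; then one or more of the literal 'm', then optionally a digit (captured); then optionally the literal 'd', then optionally a character in [g-j] (non-capturing group); then optionally whitespace, then optionally the literal 't'.
Walking the string: at [0:8] match 'mmmm6dgt', group 1 = 'mmmm6'.
One capturing group, so `findall` returns just the captured substring from the one match — 1 in all.

['mmmm6']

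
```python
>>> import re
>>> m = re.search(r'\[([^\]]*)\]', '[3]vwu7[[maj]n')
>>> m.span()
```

(0, 3)

The match spans [0:3] → '[3]'.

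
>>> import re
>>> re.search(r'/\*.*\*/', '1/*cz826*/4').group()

`re.search` tries every starting position until one works.
The match spans [1:10] → '/*cz826*/'.

'/*cz826*/'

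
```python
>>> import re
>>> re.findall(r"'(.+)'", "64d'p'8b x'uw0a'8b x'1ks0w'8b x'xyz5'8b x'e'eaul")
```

["p'8b x'uw0a'8b x'1ks0w'8b x'xyz5'8b x'e"]

`findall` collects group 1 from the one match (1 total).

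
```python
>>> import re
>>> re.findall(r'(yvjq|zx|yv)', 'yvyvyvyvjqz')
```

['yv', 'yv', 'yv', 'yvjq']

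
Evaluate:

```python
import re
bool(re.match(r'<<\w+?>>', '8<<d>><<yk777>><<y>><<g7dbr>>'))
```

With `match`, the pattern is implicitly anchored at the beginning.
Here the string doesn't start with a match, so the call returns None, and `bool(None)` is False.

False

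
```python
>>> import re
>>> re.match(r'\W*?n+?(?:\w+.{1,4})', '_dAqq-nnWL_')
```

None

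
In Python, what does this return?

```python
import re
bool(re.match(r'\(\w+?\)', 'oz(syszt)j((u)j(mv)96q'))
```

`match` is anchored at position 0; if the pattern doesn't fit there, it returns None.
Here the pattern fails at index 0, so the call returns None, and `bool(None)` is False.

False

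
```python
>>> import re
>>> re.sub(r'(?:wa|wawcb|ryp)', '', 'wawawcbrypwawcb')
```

Alternation isn't longest-match — the leftmost alternative that fits at this position is chosen.
Every occurrence is swapped for ''.

'wcbwcb'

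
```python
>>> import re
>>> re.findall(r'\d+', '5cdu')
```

['5']

This matches one or more of a digit.
Matches: at [0:1] → '5'.
With no groups in the pattern, `findall` gives back each whole match — 1 here.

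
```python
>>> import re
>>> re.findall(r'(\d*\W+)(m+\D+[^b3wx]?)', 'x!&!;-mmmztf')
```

[('!&!;-', 'mmmztf')]

Pattern: zero or more of a digit, then one or more of a non-word character (captured); then one or more of a literal 'm', then one or more of a non-digit, then optionally any character except [b3wx] (captured).
Matches: at [1:12] match '!&!;-mmmztf', groups = ('!&!;-', 'mmmztf').
With 2 capturing groups, `findall` returns a 2-tuple per match.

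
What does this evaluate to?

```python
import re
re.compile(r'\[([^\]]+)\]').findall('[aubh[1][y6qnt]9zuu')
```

['aubh[1', 'y6qnt']

Because there's exactly one group, `findall` drops the full match and keeps group 1 from each hit.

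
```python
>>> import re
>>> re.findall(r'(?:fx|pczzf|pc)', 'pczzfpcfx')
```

['pczzf', 'pc', 'fx']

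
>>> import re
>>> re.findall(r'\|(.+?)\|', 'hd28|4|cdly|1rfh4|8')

The `?` after the quantifier makes it lazy — it takes as little as possible before letting the rest of the pattern try.
Walking the string: at [4:7] match '|4|', group 1 = '4'; at [11:18] match '|1rfh4|', group 1 = '1rfh4'.
Because there's exactly one group, `findall` drops the full match and keeps group 1 from each hit.

['4', '1rfh4']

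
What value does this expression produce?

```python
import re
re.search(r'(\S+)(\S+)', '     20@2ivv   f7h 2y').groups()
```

('20@2iv', 'v')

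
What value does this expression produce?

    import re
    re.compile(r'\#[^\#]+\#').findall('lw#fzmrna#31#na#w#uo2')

With no groups in the pattern, `findall` gives back each whole match — 2 here.

['#fzmrna#', '#na#']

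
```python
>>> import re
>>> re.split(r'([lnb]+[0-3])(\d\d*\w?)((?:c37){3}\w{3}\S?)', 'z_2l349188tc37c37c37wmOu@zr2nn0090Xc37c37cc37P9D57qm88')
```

The pattern matches one or more of one of [lnb], then a character in [0-3] (captured); then a digit, then zero or more of a digit, then optionally a word character (captured); then the literal 'c37' repeated 3 times, then exactly 3 of a word character, then optionally a non-whitespace character (captured).
Matches to split on: at [3:24] → 'l349188tc37c37c37wmOu'.
The group in the pattern means `split` returns the separators' captures alongside the pieces.

['z_2', 'l3', '49188t', 'c37c37c37wmOu', '@zr2nn0090Xc37c37cc37P9D57qm88']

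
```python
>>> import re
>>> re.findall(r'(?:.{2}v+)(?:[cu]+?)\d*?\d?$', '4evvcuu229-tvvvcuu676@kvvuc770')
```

['@kvvuc770']

Pattern: exactly 2 of any character, then one or more of a literal 'v' (non-capturing group); then one or more of one of [cu] (lazy) (non-capturing group); then zero or more of a digit (lazy), then optionally a digit; then anchored at the end.
Scanning left to right: at [21:30] → '@kvvuc770'.
`findall` yields the raw match text (1 of them) because the pattern has no groups.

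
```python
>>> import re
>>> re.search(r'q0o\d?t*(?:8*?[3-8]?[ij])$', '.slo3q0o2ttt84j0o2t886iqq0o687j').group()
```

'q0o687j'

Pattern: the literal 'q0o', then optionally a digit, then zero or more of the literal 't'; then zero or more of a literal '8' (lazy), then optionally a character in [3-8], then one of [ij] (non-capturing group); then anchored at the end.
`re.search` tries every starting position until one works.
The match spans [24:31] → 'q0o687j'.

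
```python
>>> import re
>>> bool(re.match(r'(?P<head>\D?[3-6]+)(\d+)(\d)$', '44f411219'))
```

False

With `match`, the pattern is implicitly anchored at the beginning.
Here the string doesn't start with a match, so the call returns None, and `bool(None)` is False.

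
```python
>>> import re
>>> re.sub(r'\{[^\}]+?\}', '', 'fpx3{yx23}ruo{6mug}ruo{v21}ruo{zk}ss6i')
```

Matches: at [4:10] → '{yx23}'; at [13:19] → '{6mug}'; at [22:27] → '{v21}'; at [30:34] → '{zk}'.
`sub` substitutes '' at each match site.

'fpx3ruoruoruoss6i'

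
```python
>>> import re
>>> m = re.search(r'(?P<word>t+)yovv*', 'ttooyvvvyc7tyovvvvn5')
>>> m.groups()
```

The pattern matches one or more of a literal 't' (captured as 'word'); then the literal 'yo', then a literal 'v', then zero or more of the literal 'v'.
`search` walks the string left to right and returns the first match it finds.
The match spans [11:18] → 'tyovvvv'.
Captured: group 1 = 't'.

('t',)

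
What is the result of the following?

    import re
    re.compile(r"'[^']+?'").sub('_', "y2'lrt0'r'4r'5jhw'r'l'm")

Matches: at [2:8] → "'lrt0'"; at [9:13] → "'4r'"; at [17:20] → "'r'".
`sub` substitutes '_' at each match site.

"y2_r_5jhw_l'm"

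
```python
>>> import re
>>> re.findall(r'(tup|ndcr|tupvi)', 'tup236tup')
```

['tup', 'tup']

Scanning left to right: at [0:3] match 'tup', group 1 = 'tup'; at [6:9] match 'tup', group 1 = 'tup'.
`findall` collects group 1 from each match (2 total).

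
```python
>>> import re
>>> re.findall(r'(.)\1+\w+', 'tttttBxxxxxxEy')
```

`\1` has to match the exact text group 1 already captured.
Walking the string: at [0:14] match 'tttttBxxxxxxEy', group 1 = 't'.
With a single group, `findall` returns only what that group captured — 1 item.

['t']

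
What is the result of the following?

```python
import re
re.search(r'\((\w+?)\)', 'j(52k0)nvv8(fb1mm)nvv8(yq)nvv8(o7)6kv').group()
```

The match spans [1:7] → '(52k0)'.

'(52k0)'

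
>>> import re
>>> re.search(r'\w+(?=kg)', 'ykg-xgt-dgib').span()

The positive lookaround only admits positions where the adjacent text matches; those characters stay outside the span.
`re.search` tries every starting position until one works.
The match spans [0:1] → 'y'.

(0, 1)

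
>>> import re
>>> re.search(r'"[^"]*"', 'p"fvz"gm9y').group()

`re.search` tries every starting position until one works.
The match spans [1:6] → '"fvz"'.

'"fvz"'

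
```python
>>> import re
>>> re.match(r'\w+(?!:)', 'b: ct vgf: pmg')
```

`match` is anchored at position 0; if the pattern doesn't fit there, it returns None.
Here position 0 doesn't satisfy it, so the call returns None.

None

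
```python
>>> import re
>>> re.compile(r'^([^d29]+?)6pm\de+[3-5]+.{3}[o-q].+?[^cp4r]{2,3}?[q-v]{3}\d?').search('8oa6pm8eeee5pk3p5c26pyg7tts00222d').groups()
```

('8oa',)

Pattern: anchored at the start of the string; then one or more of any character except [d29] (lazy) (captured); then the literal '6pm', then a digit, then one or more of the literal 'e'; then one or more of a character in [3-5], then exactly 3 of any character, then a character in [o-q]; then one or more of any character (lazy), then 2 to 3 of any character except [cp4r] (lazy); then exactly 3 of a character in [q-v], then optionally a digit.
Unlike `match`, `search` isn't anchored — it looks for the pattern anywhere in the string.
The match spans [0:28] → '8oa6pm8eeee5pk3p5c26pyg7tts0'.
Captured: group 1 = '8oa'.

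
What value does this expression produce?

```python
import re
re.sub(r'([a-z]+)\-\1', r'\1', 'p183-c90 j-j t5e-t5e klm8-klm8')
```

'p183-c90 j t5e-t5e klm8-klm8'

After group 1 captures some text, `\1` only succeeds where that same text appears again.
Matches: at [9:12] → 'j-j'.
`\1` in the replacement pulls in group 1's text for each match.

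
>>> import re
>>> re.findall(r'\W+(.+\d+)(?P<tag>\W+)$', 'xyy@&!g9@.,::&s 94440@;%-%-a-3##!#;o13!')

[('g9@.,::&s 94440@;%-%-a-3##!#;o13', '!')]

The pattern matches one or more of a non-word character; then one or more of any character, then one or more of a digit (captured); then one or more of a non-word character (captured as 'tag'); then anchored at the end.
Walking the string: at [3:39] match '@&!g9@.,::&s 94440@;%-%-a-3##!#;o13!', groups = ('g9@.,::&s 94440@;%-%-a-3##!#;o13', '!').
With 2 capturing groups, `findall` returns a 2-tuple per match.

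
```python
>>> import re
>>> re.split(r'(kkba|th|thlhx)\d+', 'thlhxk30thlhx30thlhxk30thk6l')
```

Matches to split on: at [8:15] → 'thlhx30'.
Because the pattern has a capturing group, `split` also inserts each captured text between the pieces.

['thlhxk30', 'thlhx', 'thlhxk30thk6l']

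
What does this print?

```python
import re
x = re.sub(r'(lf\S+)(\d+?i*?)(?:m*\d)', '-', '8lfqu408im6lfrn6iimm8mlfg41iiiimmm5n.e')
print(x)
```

The pattern matches the literal 'lf', then one or more of a non-whitespace character (captured); then one or more of a digit (lazy), then zero or more of the literal 'i' (lazy) (captured); then zero or more of the literal 'm', then a digit (non-capturing group).
Matches: at [1:35] → 'lfqu408im6lfrn6iimm8mlfg41iiiimmm5'.
`sub` substitutes '-' at each match site.

8-n.e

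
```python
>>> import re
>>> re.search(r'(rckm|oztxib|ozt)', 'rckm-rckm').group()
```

'rckm'

The match spans [0:4] → 'rckm'.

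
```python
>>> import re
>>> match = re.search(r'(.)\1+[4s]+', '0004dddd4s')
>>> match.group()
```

'0004'

The backreference `\1` re-matches whatever the first group consumed, character for character.
The match spans [0:4] → '0004'.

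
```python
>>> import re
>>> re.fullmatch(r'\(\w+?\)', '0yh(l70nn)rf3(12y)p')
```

For `fullmatch`, every character of the input must be accounted for by the pattern.
Here the pattern can't cover the whole string, so the call returns None.

None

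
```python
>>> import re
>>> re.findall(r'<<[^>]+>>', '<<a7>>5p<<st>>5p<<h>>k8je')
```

No capturing groups, so `findall` returns the 3 full match strings.

['<<a7>>', '<<st>>', '<<h>>']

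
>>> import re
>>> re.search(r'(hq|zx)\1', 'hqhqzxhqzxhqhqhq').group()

The backreference `\1` re-matches whatever the first group consumed, character for character.
The match spans [0:4] → 'hqhq'.

'hqhq'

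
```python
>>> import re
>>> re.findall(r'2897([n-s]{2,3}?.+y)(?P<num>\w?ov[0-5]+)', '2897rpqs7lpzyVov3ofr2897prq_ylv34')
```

Pattern: the literal '289', then the literal '7'; then 2 to 3 of a character in [n-s] (lazy), then one or more of any character, then the literal 'y' (captured); then optionally a word character, then the literal 'ov', then one or more of a character in [0-5] (captured as 'num').
Walking the string: at [0:17] match '2897rpqs7lpzyVov3', groups = ('rpqs7lpzy', 'Vov3').
2 groups means the one result is a tuple of 2 captured strings — 1 here.

[('rpqs7lpzy', 'Vov3')]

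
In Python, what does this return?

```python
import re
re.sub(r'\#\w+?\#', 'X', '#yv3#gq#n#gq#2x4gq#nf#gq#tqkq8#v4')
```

'XgqXgqXnfXtqkq8#v4'

Matches: at [0:5] → '#yv3#'; at [7:10] → '#n#'; at [12:19] → '#2x4gq#'; at [21:25] → '#gq#'.
`sub` substitutes 'X' at each match site.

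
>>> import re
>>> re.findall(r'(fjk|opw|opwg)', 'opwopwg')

['opw', 'opw']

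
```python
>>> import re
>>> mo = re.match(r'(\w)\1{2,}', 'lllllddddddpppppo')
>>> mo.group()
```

With `match`, the pattern is implicitly anchored at the beginning.
The match spans [0:5] → 'lllll'.

'lllll'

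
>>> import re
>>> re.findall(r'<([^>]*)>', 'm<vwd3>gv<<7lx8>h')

`findall` collects group 1 from each match (2 total).

['vwd3', '<7lx8']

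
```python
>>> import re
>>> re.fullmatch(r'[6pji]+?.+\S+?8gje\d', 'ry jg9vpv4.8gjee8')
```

None

For `fullmatch`, every character of the input must be accounted for by the pattern.
Here the string isn't matched end-to-end, so the call returns None.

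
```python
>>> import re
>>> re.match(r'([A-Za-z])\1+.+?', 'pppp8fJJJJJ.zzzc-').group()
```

The backreference `\1` re-matches whatever the first group consumed, character for character.
With `match`, the pattern is implicitly anchored at the beginning.
The match spans [0:5] → 'pppp8'.
Captured: group 1 = 'p'.

'pppp8'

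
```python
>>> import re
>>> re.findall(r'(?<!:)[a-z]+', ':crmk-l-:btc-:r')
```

The negative lookaround is zero-width — it rules out positions where the adjacent text would match, without consuming anything.
Matches: at [2:5] → 'rmk'; at [6:7] → 'l'; at [10:12] → 'tc'.
`findall` yields the raw match text (3 of them) because the pattern has no groups.

['rmk', 'l', 'tc']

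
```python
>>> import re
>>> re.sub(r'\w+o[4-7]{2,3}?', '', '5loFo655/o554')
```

'5/o554'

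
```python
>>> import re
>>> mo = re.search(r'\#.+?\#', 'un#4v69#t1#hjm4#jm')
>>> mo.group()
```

'#4v69#'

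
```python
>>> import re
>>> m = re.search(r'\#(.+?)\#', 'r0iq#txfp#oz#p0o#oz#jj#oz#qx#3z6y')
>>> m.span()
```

(4, 10)

A `+?`/`*?`/`{m,n}?` starts at its minimum and grows only as far as needed for what follows to match.
`re.search` scans for the first position where the pattern succeeds.
The match spans [4:10] → '#txfp#'.
Captured: group 1 = 'txfp'.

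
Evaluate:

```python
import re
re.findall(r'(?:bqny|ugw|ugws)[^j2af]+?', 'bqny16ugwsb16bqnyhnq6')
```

Branches in `(...|...)` are attempted left-to-right; the first branch that allows the whole pattern to succeed is taken.
Scanning left to right: at [0:5] → 'bqny1'; at [6:10] → 'ugws'; at [13:18] → 'bqnyh'.
`findall` yields the raw match text (3 of them) because the pattern has no groups.

['bqny1', 'ugws', 'bqnyh']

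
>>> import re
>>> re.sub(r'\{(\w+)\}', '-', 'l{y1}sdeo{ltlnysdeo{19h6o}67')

'l-sdeo{ltlnysdeo-67'

Every occurrence is swapped for '-'.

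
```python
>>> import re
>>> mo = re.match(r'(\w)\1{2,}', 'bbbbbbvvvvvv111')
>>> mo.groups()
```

The match spans [0:6] → 'bbbbbb'.
Captured: group 1 = 'b'.

('b',)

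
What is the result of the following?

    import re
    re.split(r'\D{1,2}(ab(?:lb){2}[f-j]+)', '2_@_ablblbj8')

The group in the pattern means `split` returns the separators' captures alongside the pieces.

['2_', 'ablblbj', '8']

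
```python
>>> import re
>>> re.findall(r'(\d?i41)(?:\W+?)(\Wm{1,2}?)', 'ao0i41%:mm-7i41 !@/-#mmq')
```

The pattern matches optionally a digit, then the literal 'i41' (captured); then one or more of a non-word character (lazy) (non-capturing group); then a non-word character, then 1 to 2 of the literal 'm' (lazy) (captured).
Lazy quantifiers expand one character at a time until the remainder of the pattern can match.
Walking the string: at [2:9] match '0i41%:m', groups = ('0i41', ':m'); at [11:22] match '7i41 !@/-#m', groups = ('7i41', '#m').
2 groups means each result is a tuple of 2 captured strings — 2 here.

[('0i41', ':m'), ('7i41', '#m')]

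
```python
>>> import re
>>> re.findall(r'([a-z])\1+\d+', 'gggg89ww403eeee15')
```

['g', 'w', 'e']

A backreference is literal: `\1` must see the identical characters the first group matched.
Scanning left to right: at [0:6] match 'gggg89', group 1 = 'g'; at [6:11] match 'ww403', group 1 = 'w'; at [11:17] match 'eeee15', group 1 = 'e'.
Because there's exactly one group, `findall` drops the full match and keeps group 1 from each hit.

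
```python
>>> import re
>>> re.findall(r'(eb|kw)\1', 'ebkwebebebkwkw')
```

After group 1 captures some text, `\1` only succeeds where that same text appears again.
Scanning left to right: at [4:8] match 'ebeb', group 1 = 'eb'; at [10:14] match 'kwkw', group 1 = 'kw'.
One capturing group, so `findall` returns just the captured substring from each match — 2 in all.

['eb', 'kw']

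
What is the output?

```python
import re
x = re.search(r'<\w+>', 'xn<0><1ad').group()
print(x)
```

`re.search` scans for the first position where the pattern succeeds.
The match spans [2:5] → '<0>'.

<0>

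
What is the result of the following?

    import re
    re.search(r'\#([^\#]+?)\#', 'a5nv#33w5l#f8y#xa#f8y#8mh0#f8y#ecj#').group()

'#33w5l#'

The match spans [4:11] → '#33w5l#'.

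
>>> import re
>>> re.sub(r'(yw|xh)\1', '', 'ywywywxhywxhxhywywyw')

A backreference is literal: `\1` must see the identical characters the first group matched.
Matches: at [0:4] → 'ywyw'; at [10:14] → 'xhxh'; at [14:18] → 'ywyw'.
Every occurrence is swapped for ''.

'ywxhywyw'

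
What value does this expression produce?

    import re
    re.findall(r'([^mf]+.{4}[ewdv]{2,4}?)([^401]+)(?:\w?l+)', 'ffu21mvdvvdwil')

This matches one or more of any character except [mf], then exactly 4 of any character, then 2 to 4 of one of [ewdv] (lazy) (captured); then one or more of any character except [401] (captured); then optionally a word character, then one or more of the literal 'l' (non-capturing group).
With the lazy modifier that quantifier settles for the fewest repetitions that let the rest of the pattern succeed (the atoms after it are unaffected and can still be greedy).
Walking the string: at [2:14] match 'u21mvdvvdwil', groups = ('u21mvdvvd', 'wi').
`findall` packs the 2 group values into a tuple for every match.

[('u21mvdvvd', 'wi')]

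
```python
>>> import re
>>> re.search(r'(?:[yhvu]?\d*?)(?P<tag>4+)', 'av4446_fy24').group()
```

'v444'

The pattern matches optionally one of [yhvu], then zero or more of a digit (lazy) (non-capturing group); then one or more of a literal '4' (captured as 'tag').
`re.search` tries every starting position until one works.
The match spans [1:5] → 'v444'.
Captured: group 1 = '444'.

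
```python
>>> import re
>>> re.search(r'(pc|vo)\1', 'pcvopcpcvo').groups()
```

A backreference is literal: `\1` must see the identical characters the first group matched.
Unlike `match`, `search` isn't anchored — it looks for the pattern anywhere in the string.
The match spans [4:8] → 'pcpc'.
Captured: group 1 = 'pc'.

('pc',)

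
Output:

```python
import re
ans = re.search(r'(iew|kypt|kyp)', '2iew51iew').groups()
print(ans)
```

('iew',)

`re.search` tries every starting position until one works.
The match spans [1:4] → 'iew'.
Captured: group 1 = 'iew'.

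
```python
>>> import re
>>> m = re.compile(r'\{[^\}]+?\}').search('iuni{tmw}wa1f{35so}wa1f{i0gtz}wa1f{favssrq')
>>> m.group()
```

The match spans [4:9] → '{tmw}'.

'{tmw}'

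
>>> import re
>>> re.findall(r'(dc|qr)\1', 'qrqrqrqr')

A backreference is literal: `\1` must see the identical characters the first group matched.
Because there's exactly one group, `findall` drops the full match and keeps group 1 from each hit.

['qr', 'qr']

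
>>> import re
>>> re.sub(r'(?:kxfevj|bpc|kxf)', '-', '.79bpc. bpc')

'.79-. -'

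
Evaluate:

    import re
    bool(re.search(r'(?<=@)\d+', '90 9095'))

False

The `(?=…)`/`(?<=…)` assertion just peeks at neighbouring text; it doesn't advance the match position.
`search` walks the string left to right and returns the first match it finds.
Here the pattern never matches, so the call returns None, and `bool(None)` is False.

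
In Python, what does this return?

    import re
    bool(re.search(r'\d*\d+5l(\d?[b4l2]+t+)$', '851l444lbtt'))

The pattern matches zero or more of a digit, then one or more of a digit, then the literal '5l'; then optionally a digit, then one or more of one of [b4l2], then one or more of a literal 't' (captured); then anchored at the end.
Unlike `match`, `search` isn't anchored — it looks for the pattern anywhere in the string.
Here no position works, so the call returns None, and `bool(None)` is False.

False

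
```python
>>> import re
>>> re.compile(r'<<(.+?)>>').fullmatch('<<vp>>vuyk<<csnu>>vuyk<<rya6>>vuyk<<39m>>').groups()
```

For `fullmatch`, every character of the input must be accounted for by the pattern.
The match spans [0:41] → '<<vp>>vuyk<<csnu>>vuyk<<rya6>>vuyk<<39m>>'.
Captured: group 1 = 'vp>>vuyk<<csnu>>vuyk<<rya6>>vuyk<<39m'.

('vp>>vuyk<<csnu>>vuyk<<rya6>>vuyk<<39m',)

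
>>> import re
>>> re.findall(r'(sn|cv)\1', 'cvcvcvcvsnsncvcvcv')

The backreference `\1` re-matches whatever the first group consumed, character for character.
Matches: at [0:4] match 'cvcv', group 1 = 'cv'; at [4:8] match 'cvcv', group 1 = 'cv'; at [8:12] match 'snsn', group 1 = 'sn'; at [12:16] match 'cvcv', group 1 = 'cv'.
Because there's exactly one group, `findall` drops the full match and keeps group 1 from each hit.

['cv', 'cv', 'sn', 'cv']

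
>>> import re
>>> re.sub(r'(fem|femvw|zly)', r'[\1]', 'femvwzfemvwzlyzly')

The regex engine tests alternatives in the order written; an earlier branch that matches wins even if a later one would match more.
Matches: at [0:3] → 'fem'; at [6:9] → 'fem'; at [11:14] → 'zly'; at [14:17] → 'zly'.
Each match is replaced using the text its own group 1 captured.

'[fem]vwz[fem]vw[zly][zly]'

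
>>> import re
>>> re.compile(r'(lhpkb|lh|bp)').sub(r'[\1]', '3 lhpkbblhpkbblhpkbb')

`|` is ordered: at each position the engine commits to the first alternative that works.
Matches: at [2:7] → 'lhpkb'; at [8:13] → 'lhpkb'; at [14:19] → 'lhpkb'.
Each match is replaced using the text its own group 1 captured.

'3 [lhpkb]b[lhpkb]b[lhpkb]b'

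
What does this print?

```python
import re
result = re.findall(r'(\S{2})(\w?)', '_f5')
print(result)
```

[('_f', '5')]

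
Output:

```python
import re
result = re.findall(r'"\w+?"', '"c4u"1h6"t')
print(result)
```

Matches: at [0:5] → '"c4u"'.
With no groups in the pattern, `findall` gives back each whole match — 1 here.

['"c4u"']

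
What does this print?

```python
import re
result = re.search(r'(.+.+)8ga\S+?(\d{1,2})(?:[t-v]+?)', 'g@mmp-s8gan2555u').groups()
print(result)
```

('g@mmp-s', '55')

The match spans [0:16] → 'g@mmp-s8gan2555u'.
Captured: group 1 = 'g@mmp-s', group 2 = '55'.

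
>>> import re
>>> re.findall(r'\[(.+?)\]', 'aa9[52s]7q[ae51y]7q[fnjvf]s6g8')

['52s', 'ae51y', 'fnjvf']

With the lazy modifier that quantifier settles for the fewest repetitions that let the rest of the pattern succeed (the atoms after it are unaffected and can still be greedy).
Scanning left to right: at [3:8] match '[52s]', group 1 = '52s'; at [10:17] match '[ae51y]', group 1 = 'ae51y'; at [19:26] match '[fnjvf]', group 1 = 'fnjvf'.
Because there's exactly one group, `findall` drops the full match and keeps group 1 from each hit.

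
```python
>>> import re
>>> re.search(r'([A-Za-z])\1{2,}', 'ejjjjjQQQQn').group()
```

After group 1 captures some text, `\1` only succeeds where that same text appears again.
`search` walks the string left to right and returns the first match it finds.
The match spans [1:6] → 'jjjjj'.
Captured: group 1 = 'j'.

'jjjjj'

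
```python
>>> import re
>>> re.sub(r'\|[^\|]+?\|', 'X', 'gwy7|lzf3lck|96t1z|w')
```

Matches: at [4:13] → '|lzf3lck|'.
Each match is replaced by 'X'.

'gwy7X96t1z|w'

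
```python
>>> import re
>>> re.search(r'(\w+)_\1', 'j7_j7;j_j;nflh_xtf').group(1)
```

`\1` is not a pattern — it's the concrete string captured by group 1, re-applied verbatim.
Unlike `match`, `search` isn't anchored — it looks for the pattern anywhere in the string.
The match spans [0:5] → 'j7_j7'.
Captured: group 1 = 'j7'.

'j7'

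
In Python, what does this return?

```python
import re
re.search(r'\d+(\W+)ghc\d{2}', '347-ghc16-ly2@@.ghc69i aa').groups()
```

The match spans [0:9] → '347-ghc16'.
Captured: group 1 = '-'.

('-',)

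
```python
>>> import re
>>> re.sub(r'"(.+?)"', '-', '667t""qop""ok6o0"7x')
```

'667t--7x'

Every occurrence is swapped for '-'.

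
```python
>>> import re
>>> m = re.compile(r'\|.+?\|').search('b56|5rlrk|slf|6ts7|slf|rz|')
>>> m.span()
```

(3, 10)

Unlike `match`, `search` isn't anchored — it looks for the pattern anywhere in the string.
The match spans [3:10] → '|5rlrk|'.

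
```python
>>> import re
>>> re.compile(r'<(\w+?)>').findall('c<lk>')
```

['lk']

Matches: at [1:5] match '<lk>', group 1 = 'lk'.
Because there's exactly one group, `findall` drops the full match and keeps group 1 from the one hit.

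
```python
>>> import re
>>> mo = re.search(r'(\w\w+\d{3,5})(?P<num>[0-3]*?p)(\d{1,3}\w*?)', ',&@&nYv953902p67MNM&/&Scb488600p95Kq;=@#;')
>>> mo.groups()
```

Pattern: a word character, then one or more of a word character, then 3 to 5 of a digit (captured); then zero or more of a character in [0-3] (lazy), then a literal 'p' (captured as 'num'); then 1 to 3 of a digit, then zero or more of a word character (lazy) (captured).
A non-greedy quantifier consumes as few characters as it can — just enough that the remainder of the pattern still matches from where it stops; whatever follows it matches normally.
`re.search` scans for the first position where the pattern succeeds.
The match spans [4:16] → 'nYv953902p67'.
Captured: group 1 = 'nYv953902', group 2 = 'p', group 3 = '67'.

('nYv953902', 'p', '67')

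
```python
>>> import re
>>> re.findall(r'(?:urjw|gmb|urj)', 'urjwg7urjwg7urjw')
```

['urjw', 'urjw', 'urjw']

Alternation tries branches left to right and keeps the first one that lets the overall match succeed at that position.
Since nothing is captured, `findall` lists the 3 matched substrings directly.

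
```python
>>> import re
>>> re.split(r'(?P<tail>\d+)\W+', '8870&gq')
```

['', '8870', 'gq']

The pattern matches one or more of a digit (captured as 'tail'); then one or more of a non-word character.
Matches to split on: at [0:5] → '8870&'.
The group in the pattern means `split` returns the separators' captures alongside the pieces.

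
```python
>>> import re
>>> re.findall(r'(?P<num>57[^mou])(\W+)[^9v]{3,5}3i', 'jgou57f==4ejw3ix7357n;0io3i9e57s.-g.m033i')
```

Pattern: the literal '57', then any character except [mou] (captured as 'num'); then one or more of a non-word character (captured); then 3 to 5 of any character except [9v], then the literal '3i'.
Matches: at [4:15] match '57f==4ejw3i', groups = ('57f', '=='); at [18:27] match '57n;0io3i', groups = ('57n', ';'); at [29:41] match '57s.-g.m033i', groups = ('57s', '.-').
With 2 capturing groups, `findall` returns a 2-tuple per match.

[('57f', '=='), ('57n', ';'), ('57s', '.-')]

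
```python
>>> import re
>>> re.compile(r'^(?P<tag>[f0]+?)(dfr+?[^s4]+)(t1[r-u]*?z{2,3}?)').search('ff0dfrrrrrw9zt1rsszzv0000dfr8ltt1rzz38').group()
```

'ff0dfrrrrrw9zt1rsszz'

This matches anchored at the start of the string; then one or more of one of [f0] (lazy) (captured as 'tag'); then the literal 'df', then one or more of a literal 'r' (lazy), then one or more of any character except [s4] (captured); then the literal 't1', then zero or more of a character in [r-u] (lazy), then 2 to 3 of the literal 'z' (lazy) (captured).
The match spans [0:20] → 'ff0dfrrrrrw9zt1rsszz'.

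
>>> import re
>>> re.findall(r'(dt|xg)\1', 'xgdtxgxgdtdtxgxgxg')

['xg', 'dt', 'xg']

After group 1 captures some text, `\1` only succeeds where that same text appears again.
`findall` collects group 1 from each match (3 total).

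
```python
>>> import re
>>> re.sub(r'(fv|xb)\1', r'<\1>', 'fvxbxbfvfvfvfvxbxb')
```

'fv<xb><fv><fv><xb>'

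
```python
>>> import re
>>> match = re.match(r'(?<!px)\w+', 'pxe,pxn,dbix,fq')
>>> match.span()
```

(0, 3)

A negative assertion filters positions out without eating any characters.
`re.match` only tries the pattern at the start of the string.
The match spans [0:3] → 'pxe'.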